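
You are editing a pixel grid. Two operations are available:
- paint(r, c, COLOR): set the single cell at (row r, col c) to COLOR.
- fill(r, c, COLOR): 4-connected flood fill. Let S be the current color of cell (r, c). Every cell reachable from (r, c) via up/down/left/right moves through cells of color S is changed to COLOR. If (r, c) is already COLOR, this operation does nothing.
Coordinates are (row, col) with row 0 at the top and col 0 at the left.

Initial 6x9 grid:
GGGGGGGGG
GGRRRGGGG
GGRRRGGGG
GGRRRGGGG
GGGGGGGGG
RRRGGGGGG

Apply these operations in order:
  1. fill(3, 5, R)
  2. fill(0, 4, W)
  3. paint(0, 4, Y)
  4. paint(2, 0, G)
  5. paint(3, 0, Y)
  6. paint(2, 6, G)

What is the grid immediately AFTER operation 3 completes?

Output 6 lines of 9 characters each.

Answer: WWWWYWWWW
WWWWWWWWW
WWWWWWWWW
WWWWWWWWW
WWWWWWWWW
WWWWWWWWW

Derivation:
After op 1 fill(3,5,R) [42 cells changed]:
RRRRRRRRR
RRRRRRRRR
RRRRRRRRR
RRRRRRRRR
RRRRRRRRR
RRRRRRRRR
After op 2 fill(0,4,W) [54 cells changed]:
WWWWWWWWW
WWWWWWWWW
WWWWWWWWW
WWWWWWWWW
WWWWWWWWW
WWWWWWWWW
After op 3 paint(0,4,Y):
WWWWYWWWW
WWWWWWWWW
WWWWWWWWW
WWWWWWWWW
WWWWWWWWW
WWWWWWWWW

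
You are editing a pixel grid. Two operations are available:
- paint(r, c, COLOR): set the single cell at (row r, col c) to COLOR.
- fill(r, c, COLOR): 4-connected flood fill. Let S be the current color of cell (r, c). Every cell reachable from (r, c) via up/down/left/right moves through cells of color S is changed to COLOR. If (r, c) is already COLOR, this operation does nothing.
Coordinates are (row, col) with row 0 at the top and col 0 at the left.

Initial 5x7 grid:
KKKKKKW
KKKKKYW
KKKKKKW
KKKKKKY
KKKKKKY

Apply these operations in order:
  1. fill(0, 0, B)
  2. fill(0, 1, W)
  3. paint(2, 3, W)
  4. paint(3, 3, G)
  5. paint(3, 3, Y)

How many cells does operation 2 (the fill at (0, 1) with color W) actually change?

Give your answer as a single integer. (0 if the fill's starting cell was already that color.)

Answer: 29

Derivation:
After op 1 fill(0,0,B) [29 cells changed]:
BBBBBBW
BBBBBYW
BBBBBBW
BBBBBBY
BBBBBBY
After op 2 fill(0,1,W) [29 cells changed]:
WWWWWWW
WWWWWYW
WWWWWWW
WWWWWWY
WWWWWWY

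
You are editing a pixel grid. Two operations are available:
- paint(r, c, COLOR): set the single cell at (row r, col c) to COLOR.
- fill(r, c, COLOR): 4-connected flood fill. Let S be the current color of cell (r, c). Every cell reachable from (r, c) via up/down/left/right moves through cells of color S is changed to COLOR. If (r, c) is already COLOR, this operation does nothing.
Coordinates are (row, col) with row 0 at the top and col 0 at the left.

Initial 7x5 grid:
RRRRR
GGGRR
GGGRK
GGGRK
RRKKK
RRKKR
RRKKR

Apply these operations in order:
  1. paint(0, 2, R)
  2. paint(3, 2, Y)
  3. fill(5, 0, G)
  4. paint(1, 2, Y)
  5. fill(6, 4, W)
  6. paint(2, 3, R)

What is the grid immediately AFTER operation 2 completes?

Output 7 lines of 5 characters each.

After op 1 paint(0,2,R):
RRRRR
GGGRR
GGGRK
GGGRK
RRKKK
RRKKR
RRKKR
After op 2 paint(3,2,Y):
RRRRR
GGGRR
GGGRK
GGYRK
RRKKK
RRKKR
RRKKR

Answer: RRRRR
GGGRR
GGGRK
GGYRK
RRKKK
RRKKR
RRKKR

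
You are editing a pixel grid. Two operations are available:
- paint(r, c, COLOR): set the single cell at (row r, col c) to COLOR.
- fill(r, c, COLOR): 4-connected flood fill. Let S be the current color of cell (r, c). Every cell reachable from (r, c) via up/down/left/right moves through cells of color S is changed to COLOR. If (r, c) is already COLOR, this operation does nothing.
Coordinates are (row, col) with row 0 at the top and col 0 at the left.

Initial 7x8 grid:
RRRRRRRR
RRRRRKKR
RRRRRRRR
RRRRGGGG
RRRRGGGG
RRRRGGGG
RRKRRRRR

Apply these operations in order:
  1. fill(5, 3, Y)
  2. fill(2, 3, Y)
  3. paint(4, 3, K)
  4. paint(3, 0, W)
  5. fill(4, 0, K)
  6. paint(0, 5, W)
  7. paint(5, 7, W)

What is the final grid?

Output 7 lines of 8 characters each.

After op 1 fill(5,3,Y) [41 cells changed]:
YYYYYYYY
YYYYYKKY
YYYYYYYY
YYYYGGGG
YYYYGGGG
YYYYGGGG
YYKYYYYY
After op 2 fill(2,3,Y) [0 cells changed]:
YYYYYYYY
YYYYYKKY
YYYYYYYY
YYYYGGGG
YYYYGGGG
YYYYGGGG
YYKYYYYY
After op 3 paint(4,3,K):
YYYYYYYY
YYYYYKKY
YYYYYYYY
YYYYGGGG
YYYKGGGG
YYYYGGGG
YYKYYYYY
After op 4 paint(3,0,W):
YYYYYYYY
YYYYYKKY
YYYYYYYY
WYYYGGGG
YYYKGGGG
YYYYGGGG
YYKYYYYY
After op 5 fill(4,0,K) [39 cells changed]:
KKKKKKKK
KKKKKKKK
KKKKKKKK
WKKKGGGG
KKKKGGGG
KKKKGGGG
KKKKKKKK
After op 6 paint(0,5,W):
KKKKKWKK
KKKKKKKK
KKKKKKKK
WKKKGGGG
KKKKGGGG
KKKKGGGG
KKKKKKKK
After op 7 paint(5,7,W):
KKKKKWKK
KKKKKKKK
KKKKKKKK
WKKKGGGG
KKKKGGGG
KKKKGGGW
KKKKKKKK

Answer: KKKKKWKK
KKKKKKKK
KKKKKKKK
WKKKGGGG
KKKKGGGG
KKKKGGGW
KKKKKKKK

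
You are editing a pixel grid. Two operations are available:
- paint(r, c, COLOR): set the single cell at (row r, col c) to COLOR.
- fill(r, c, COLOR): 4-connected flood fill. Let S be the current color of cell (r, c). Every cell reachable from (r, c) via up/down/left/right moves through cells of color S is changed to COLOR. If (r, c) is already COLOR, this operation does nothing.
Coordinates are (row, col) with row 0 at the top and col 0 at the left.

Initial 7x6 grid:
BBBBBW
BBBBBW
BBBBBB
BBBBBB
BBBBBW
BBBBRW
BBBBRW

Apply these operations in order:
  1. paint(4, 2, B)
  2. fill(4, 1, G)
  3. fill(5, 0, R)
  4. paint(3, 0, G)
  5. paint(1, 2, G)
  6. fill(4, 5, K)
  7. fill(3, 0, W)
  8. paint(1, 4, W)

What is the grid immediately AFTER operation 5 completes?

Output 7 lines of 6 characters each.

After op 1 paint(4,2,B):
BBBBBW
BBBBBW
BBBBBB
BBBBBB
BBBBBW
BBBBRW
BBBBRW
After op 2 fill(4,1,G) [35 cells changed]:
GGGGGW
GGGGGW
GGGGGG
GGGGGG
GGGGGW
GGGGRW
GGGGRW
After op 3 fill(5,0,R) [35 cells changed]:
RRRRRW
RRRRRW
RRRRRR
RRRRRR
RRRRRW
RRRRRW
RRRRRW
After op 4 paint(3,0,G):
RRRRRW
RRRRRW
RRRRRR
GRRRRR
RRRRRW
RRRRRW
RRRRRW
After op 5 paint(1,2,G):
RRRRRW
RRGRRW
RRRRRR
GRRRRR
RRRRRW
RRRRRW
RRRRRW

Answer: RRRRRW
RRGRRW
RRRRRR
GRRRRR
RRRRRW
RRRRRW
RRRRRW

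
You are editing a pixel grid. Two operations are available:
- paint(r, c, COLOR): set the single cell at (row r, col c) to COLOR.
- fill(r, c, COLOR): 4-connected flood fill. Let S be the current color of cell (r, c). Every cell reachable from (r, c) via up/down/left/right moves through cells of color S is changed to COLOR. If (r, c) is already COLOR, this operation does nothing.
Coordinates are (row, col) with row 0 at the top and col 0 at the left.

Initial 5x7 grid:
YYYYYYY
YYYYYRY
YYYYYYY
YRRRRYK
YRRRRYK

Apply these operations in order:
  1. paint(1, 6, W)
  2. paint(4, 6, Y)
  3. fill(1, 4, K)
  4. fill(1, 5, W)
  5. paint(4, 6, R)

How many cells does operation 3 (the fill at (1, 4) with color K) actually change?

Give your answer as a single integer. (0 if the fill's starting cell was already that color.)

After op 1 paint(1,6,W):
YYYYYYY
YYYYYRW
YYYYYYY
YRRRRYK
YRRRRYK
After op 2 paint(4,6,Y):
YYYYYYY
YYYYYRW
YYYYYYY
YRRRRYK
YRRRRYY
After op 3 fill(1,4,K) [24 cells changed]:
KKKKKKK
KKKKKRW
KKKKKKK
KRRRRKK
KRRRRKK

Answer: 24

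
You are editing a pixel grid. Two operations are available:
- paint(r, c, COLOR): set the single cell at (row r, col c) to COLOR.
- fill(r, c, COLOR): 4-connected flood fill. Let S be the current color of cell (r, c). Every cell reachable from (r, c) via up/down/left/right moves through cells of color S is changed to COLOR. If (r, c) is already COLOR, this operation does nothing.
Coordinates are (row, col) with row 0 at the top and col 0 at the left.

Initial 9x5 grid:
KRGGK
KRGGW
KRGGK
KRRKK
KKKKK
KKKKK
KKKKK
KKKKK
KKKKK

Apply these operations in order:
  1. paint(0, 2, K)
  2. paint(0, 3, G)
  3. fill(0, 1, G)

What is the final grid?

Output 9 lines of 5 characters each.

Answer: KGKGK
KGGGW
KGGGK
KGGKK
KKKKK
KKKKK
KKKKK
KKKKK
KKKKK

Derivation:
After op 1 paint(0,2,K):
KRKGK
KRGGW
KRGGK
KRRKK
KKKKK
KKKKK
KKKKK
KKKKK
KKKKK
After op 2 paint(0,3,G):
KRKGK
KRGGW
KRGGK
KRRKK
KKKKK
KKKKK
KKKKK
KKKKK
KKKKK
After op 3 fill(0,1,G) [5 cells changed]:
KGKGK
KGGGW
KGGGK
KGGKK
KKKKK
KKKKK
KKKKK
KKKKK
KKKKK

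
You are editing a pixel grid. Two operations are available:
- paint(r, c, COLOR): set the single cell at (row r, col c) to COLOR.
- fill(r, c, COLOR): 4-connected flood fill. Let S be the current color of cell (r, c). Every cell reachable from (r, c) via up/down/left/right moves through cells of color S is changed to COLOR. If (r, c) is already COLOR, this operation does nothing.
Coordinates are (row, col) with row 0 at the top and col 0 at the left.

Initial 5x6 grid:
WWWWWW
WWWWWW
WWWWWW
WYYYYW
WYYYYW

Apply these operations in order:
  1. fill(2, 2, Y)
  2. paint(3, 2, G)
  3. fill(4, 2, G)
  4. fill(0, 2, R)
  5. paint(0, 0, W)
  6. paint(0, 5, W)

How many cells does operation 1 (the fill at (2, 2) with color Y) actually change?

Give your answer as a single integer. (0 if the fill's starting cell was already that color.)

Answer: 22

Derivation:
After op 1 fill(2,2,Y) [22 cells changed]:
YYYYYY
YYYYYY
YYYYYY
YYYYYY
YYYYYY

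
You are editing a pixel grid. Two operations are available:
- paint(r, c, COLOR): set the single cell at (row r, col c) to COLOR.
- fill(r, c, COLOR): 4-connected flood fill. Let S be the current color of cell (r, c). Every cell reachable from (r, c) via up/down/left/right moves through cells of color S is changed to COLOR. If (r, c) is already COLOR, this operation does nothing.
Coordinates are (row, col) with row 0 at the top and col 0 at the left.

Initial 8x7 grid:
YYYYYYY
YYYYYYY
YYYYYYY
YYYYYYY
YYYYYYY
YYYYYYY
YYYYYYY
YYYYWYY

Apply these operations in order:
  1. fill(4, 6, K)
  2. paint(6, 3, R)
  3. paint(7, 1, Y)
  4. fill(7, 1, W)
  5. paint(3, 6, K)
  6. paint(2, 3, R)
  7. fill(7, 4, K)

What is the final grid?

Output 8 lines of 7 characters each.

Answer: KKKKKKK
KKKKKKK
KKKRKKK
KKKKKKK
KKKKKKK
KKKKKKK
KKKRKKK
KWKKKKK

Derivation:
After op 1 fill(4,6,K) [55 cells changed]:
KKKKKKK
KKKKKKK
KKKKKKK
KKKKKKK
KKKKKKK
KKKKKKK
KKKKKKK
KKKKWKK
After op 2 paint(6,3,R):
KKKKKKK
KKKKKKK
KKKKKKK
KKKKKKK
KKKKKKK
KKKKKKK
KKKRKKK
KKKKWKK
After op 3 paint(7,1,Y):
KKKKKKK
KKKKKKK
KKKKKKK
KKKKKKK
KKKKKKK
KKKKKKK
KKKRKKK
KYKKWKK
After op 4 fill(7,1,W) [1 cells changed]:
KKKKKKK
KKKKKKK
KKKKKKK
KKKKKKK
KKKKKKK
KKKKKKK
KKKRKKK
KWKKWKK
After op 5 paint(3,6,K):
KKKKKKK
KKKKKKK
KKKKKKK
KKKKKKK
KKKKKKK
KKKKKKK
KKKRKKK
KWKKWKK
After op 6 paint(2,3,R):
KKKKKKK
KKKKKKK
KKKRKKK
KKKKKKK
KKKKKKK
KKKKKKK
KKKRKKK
KWKKWKK
After op 7 fill(7,4,K) [1 cells changed]:
KKKKKKK
KKKKKKK
KKKRKKK
KKKKKKK
KKKKKKK
KKKKKKK
KKKRKKK
KWKKKKK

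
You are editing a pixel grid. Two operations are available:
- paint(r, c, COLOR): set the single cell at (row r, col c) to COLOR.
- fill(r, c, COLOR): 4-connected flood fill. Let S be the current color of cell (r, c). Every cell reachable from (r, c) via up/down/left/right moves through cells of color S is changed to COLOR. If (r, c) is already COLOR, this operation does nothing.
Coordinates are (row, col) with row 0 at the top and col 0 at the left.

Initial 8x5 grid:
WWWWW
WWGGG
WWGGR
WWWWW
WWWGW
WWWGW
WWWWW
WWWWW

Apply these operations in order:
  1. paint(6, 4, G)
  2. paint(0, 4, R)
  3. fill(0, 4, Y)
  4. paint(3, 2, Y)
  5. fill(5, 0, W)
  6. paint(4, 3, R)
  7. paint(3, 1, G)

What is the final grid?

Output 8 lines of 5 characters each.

After op 1 paint(6,4,G):
WWWWW
WWGGG
WWGGR
WWWWW
WWWGW
WWWGW
WWWWG
WWWWW
After op 2 paint(0,4,R):
WWWWR
WWGGG
WWGGR
WWWWW
WWWGW
WWWGW
WWWWG
WWWWW
After op 3 fill(0,4,Y) [1 cells changed]:
WWWWY
WWGGG
WWGGR
WWWWW
WWWGW
WWWGW
WWWWG
WWWWW
After op 4 paint(3,2,Y):
WWWWY
WWGGG
WWGGR
WWYWW
WWWGW
WWWGW
WWWWG
WWWWW
After op 5 fill(5,0,W) [0 cells changed]:
WWWWY
WWGGG
WWGGR
WWYWW
WWWGW
WWWGW
WWWWG
WWWWW
After op 6 paint(4,3,R):
WWWWY
WWGGG
WWGGR
WWYWW
WWWRW
WWWGW
WWWWG
WWWWW
After op 7 paint(3,1,G):
WWWWY
WWGGG
WWGGR
WGYWW
WWWRW
WWWGW
WWWWG
WWWWW

Answer: WWWWY
WWGGG
WWGGR
WGYWW
WWWRW
WWWGW
WWWWG
WWWWW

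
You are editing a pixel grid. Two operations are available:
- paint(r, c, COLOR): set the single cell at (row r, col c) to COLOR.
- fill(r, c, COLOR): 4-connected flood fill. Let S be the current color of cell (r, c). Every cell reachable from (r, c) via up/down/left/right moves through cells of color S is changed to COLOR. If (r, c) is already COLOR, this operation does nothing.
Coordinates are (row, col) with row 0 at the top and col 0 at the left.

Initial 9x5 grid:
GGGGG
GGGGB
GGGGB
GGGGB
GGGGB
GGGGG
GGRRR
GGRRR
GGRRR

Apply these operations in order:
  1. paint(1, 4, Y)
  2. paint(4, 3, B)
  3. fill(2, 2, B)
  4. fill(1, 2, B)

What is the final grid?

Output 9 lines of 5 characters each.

Answer: BBBBB
BBBBY
BBBBB
BBBBB
BBBBB
BBBBB
BBRRR
BBRRR
BBRRR

Derivation:
After op 1 paint(1,4,Y):
GGGGG
GGGGY
GGGGB
GGGGB
GGGGB
GGGGG
GGRRR
GGRRR
GGRRR
After op 2 paint(4,3,B):
GGGGG
GGGGY
GGGGB
GGGGB
GGGBB
GGGGG
GGRRR
GGRRR
GGRRR
After op 3 fill(2,2,B) [31 cells changed]:
BBBBB
BBBBY
BBBBB
BBBBB
BBBBB
BBBBB
BBRRR
BBRRR
BBRRR
After op 4 fill(1,2,B) [0 cells changed]:
BBBBB
BBBBY
BBBBB
BBBBB
BBBBB
BBBBB
BBRRR
BBRRR
BBRRR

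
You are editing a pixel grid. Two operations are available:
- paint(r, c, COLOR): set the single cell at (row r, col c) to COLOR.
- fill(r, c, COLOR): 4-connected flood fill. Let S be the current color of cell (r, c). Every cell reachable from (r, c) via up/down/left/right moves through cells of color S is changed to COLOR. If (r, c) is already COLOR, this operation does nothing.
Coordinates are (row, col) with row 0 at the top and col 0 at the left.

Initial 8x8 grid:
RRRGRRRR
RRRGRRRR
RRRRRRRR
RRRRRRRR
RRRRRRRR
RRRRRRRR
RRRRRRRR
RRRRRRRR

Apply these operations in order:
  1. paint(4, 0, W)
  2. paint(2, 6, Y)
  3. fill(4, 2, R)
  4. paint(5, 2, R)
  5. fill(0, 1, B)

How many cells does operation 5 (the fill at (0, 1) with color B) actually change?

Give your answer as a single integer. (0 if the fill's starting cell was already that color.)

Answer: 60

Derivation:
After op 1 paint(4,0,W):
RRRGRRRR
RRRGRRRR
RRRRRRRR
RRRRRRRR
WRRRRRRR
RRRRRRRR
RRRRRRRR
RRRRRRRR
After op 2 paint(2,6,Y):
RRRGRRRR
RRRGRRRR
RRRRRRYR
RRRRRRRR
WRRRRRRR
RRRRRRRR
RRRRRRRR
RRRRRRRR
After op 3 fill(4,2,R) [0 cells changed]:
RRRGRRRR
RRRGRRRR
RRRRRRYR
RRRRRRRR
WRRRRRRR
RRRRRRRR
RRRRRRRR
RRRRRRRR
After op 4 paint(5,2,R):
RRRGRRRR
RRRGRRRR
RRRRRRYR
RRRRRRRR
WRRRRRRR
RRRRRRRR
RRRRRRRR
RRRRRRRR
After op 5 fill(0,1,B) [60 cells changed]:
BBBGBBBB
BBBGBBBB
BBBBBBYB
BBBBBBBB
WBBBBBBB
BBBBBBBB
BBBBBBBB
BBBBBBBB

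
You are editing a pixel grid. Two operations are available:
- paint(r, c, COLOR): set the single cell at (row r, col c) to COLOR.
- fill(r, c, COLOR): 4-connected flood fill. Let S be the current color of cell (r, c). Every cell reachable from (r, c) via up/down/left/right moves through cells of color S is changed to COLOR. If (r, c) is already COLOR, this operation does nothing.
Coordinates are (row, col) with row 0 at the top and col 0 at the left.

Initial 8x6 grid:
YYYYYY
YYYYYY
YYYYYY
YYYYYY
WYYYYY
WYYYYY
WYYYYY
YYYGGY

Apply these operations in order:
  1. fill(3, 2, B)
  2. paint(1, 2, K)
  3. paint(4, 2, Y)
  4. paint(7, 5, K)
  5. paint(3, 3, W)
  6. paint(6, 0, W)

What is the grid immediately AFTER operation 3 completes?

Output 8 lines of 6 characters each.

Answer: BBBBBB
BBKBBB
BBBBBB
BBBBBB
WBYBBB
WBBBBB
WBBBBB
BBBGGB

Derivation:
After op 1 fill(3,2,B) [43 cells changed]:
BBBBBB
BBBBBB
BBBBBB
BBBBBB
WBBBBB
WBBBBB
WBBBBB
BBBGGB
After op 2 paint(1,2,K):
BBBBBB
BBKBBB
BBBBBB
BBBBBB
WBBBBB
WBBBBB
WBBBBB
BBBGGB
After op 3 paint(4,2,Y):
BBBBBB
BBKBBB
BBBBBB
BBBBBB
WBYBBB
WBBBBB
WBBBBB
BBBGGB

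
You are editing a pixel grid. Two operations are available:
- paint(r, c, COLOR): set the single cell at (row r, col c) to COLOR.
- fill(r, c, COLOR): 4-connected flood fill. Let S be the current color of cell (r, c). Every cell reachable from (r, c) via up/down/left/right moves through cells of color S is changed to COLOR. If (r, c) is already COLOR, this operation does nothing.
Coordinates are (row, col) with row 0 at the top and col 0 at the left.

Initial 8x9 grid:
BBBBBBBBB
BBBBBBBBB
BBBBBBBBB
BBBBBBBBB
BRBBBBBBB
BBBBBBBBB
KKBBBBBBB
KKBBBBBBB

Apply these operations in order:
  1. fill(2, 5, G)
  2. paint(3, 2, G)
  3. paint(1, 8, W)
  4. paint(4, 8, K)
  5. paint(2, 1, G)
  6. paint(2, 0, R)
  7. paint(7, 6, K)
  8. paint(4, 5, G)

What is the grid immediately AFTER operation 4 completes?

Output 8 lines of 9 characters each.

Answer: GGGGGGGGG
GGGGGGGGW
GGGGGGGGG
GGGGGGGGG
GRGGGGGGK
GGGGGGGGG
KKGGGGGGG
KKGGGGGGG

Derivation:
After op 1 fill(2,5,G) [67 cells changed]:
GGGGGGGGG
GGGGGGGGG
GGGGGGGGG
GGGGGGGGG
GRGGGGGGG
GGGGGGGGG
KKGGGGGGG
KKGGGGGGG
After op 2 paint(3,2,G):
GGGGGGGGG
GGGGGGGGG
GGGGGGGGG
GGGGGGGGG
GRGGGGGGG
GGGGGGGGG
KKGGGGGGG
KKGGGGGGG
After op 3 paint(1,8,W):
GGGGGGGGG
GGGGGGGGW
GGGGGGGGG
GGGGGGGGG
GRGGGGGGG
GGGGGGGGG
KKGGGGGGG
KKGGGGGGG
After op 4 paint(4,8,K):
GGGGGGGGG
GGGGGGGGW
GGGGGGGGG
GGGGGGGGG
GRGGGGGGK
GGGGGGGGG
KKGGGGGGG
KKGGGGGGG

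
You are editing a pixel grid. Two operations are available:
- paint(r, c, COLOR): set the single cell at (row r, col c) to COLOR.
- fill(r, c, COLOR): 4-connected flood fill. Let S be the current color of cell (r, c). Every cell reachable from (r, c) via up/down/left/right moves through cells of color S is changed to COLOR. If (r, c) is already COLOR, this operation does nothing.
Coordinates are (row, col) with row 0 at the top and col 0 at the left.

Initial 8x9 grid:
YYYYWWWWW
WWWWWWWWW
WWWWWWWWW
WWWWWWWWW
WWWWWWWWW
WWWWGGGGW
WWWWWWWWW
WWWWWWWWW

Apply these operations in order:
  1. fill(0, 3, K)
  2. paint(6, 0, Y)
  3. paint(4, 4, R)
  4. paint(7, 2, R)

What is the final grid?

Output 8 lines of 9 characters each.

After op 1 fill(0,3,K) [4 cells changed]:
KKKKWWWWW
WWWWWWWWW
WWWWWWWWW
WWWWWWWWW
WWWWWWWWW
WWWWGGGGW
WWWWWWWWW
WWWWWWWWW
After op 2 paint(6,0,Y):
KKKKWWWWW
WWWWWWWWW
WWWWWWWWW
WWWWWWWWW
WWWWWWWWW
WWWWGGGGW
YWWWWWWWW
WWWWWWWWW
After op 3 paint(4,4,R):
KKKKWWWWW
WWWWWWWWW
WWWWWWWWW
WWWWWWWWW
WWWWRWWWW
WWWWGGGGW
YWWWWWWWW
WWWWWWWWW
After op 4 paint(7,2,R):
KKKKWWWWW
WWWWWWWWW
WWWWWWWWW
WWWWWWWWW
WWWWRWWWW
WWWWGGGGW
YWWWWWWWW
WWRWWWWWW

Answer: KKKKWWWWW
WWWWWWWWW
WWWWWWWWW
WWWWWWWWW
WWWWRWWWW
WWWWGGGGW
YWWWWWWWW
WWRWWWWWW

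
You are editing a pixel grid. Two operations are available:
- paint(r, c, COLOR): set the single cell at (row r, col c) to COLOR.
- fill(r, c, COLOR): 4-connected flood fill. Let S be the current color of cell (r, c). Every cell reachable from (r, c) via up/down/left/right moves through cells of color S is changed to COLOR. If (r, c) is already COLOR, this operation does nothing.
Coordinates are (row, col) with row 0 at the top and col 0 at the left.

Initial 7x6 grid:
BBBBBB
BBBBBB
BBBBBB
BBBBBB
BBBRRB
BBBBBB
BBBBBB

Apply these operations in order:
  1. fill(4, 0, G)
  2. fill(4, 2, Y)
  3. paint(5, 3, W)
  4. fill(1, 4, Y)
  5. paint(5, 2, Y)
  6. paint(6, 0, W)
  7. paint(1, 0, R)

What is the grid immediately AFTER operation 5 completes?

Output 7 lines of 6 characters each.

After op 1 fill(4,0,G) [40 cells changed]:
GGGGGG
GGGGGG
GGGGGG
GGGGGG
GGGRRG
GGGGGG
GGGGGG
After op 2 fill(4,2,Y) [40 cells changed]:
YYYYYY
YYYYYY
YYYYYY
YYYYYY
YYYRRY
YYYYYY
YYYYYY
After op 3 paint(5,3,W):
YYYYYY
YYYYYY
YYYYYY
YYYYYY
YYYRRY
YYYWYY
YYYYYY
After op 4 fill(1,4,Y) [0 cells changed]:
YYYYYY
YYYYYY
YYYYYY
YYYYYY
YYYRRY
YYYWYY
YYYYYY
After op 5 paint(5,2,Y):
YYYYYY
YYYYYY
YYYYYY
YYYYYY
YYYRRY
YYYWYY
YYYYYY

Answer: YYYYYY
YYYYYY
YYYYYY
YYYYYY
YYYRRY
YYYWYY
YYYYYY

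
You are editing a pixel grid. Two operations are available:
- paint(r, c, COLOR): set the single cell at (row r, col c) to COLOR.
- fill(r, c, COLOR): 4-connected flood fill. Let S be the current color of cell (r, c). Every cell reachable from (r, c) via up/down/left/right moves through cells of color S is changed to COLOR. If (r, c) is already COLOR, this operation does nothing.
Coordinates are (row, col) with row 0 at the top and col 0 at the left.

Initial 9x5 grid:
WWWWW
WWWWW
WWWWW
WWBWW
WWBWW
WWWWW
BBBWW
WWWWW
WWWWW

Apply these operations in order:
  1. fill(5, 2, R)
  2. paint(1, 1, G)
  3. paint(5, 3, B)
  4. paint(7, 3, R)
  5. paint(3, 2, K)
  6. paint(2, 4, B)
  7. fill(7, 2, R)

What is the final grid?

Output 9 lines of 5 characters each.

After op 1 fill(5,2,R) [40 cells changed]:
RRRRR
RRRRR
RRRRR
RRBRR
RRBRR
RRRRR
BBBRR
RRRRR
RRRRR
After op 2 paint(1,1,G):
RRRRR
RGRRR
RRRRR
RRBRR
RRBRR
RRRRR
BBBRR
RRRRR
RRRRR
After op 3 paint(5,3,B):
RRRRR
RGRRR
RRRRR
RRBRR
RRBRR
RRRBR
BBBRR
RRRRR
RRRRR
After op 4 paint(7,3,R):
RRRRR
RGRRR
RRRRR
RRBRR
RRBRR
RRRBR
BBBRR
RRRRR
RRRRR
After op 5 paint(3,2,K):
RRRRR
RGRRR
RRRRR
RRKRR
RRBRR
RRRBR
BBBRR
RRRRR
RRRRR
After op 6 paint(2,4,B):
RRRRR
RGRRR
RRRRB
RRKRR
RRBRR
RRRBR
BBBRR
RRRRR
RRRRR
After op 7 fill(7,2,R) [0 cells changed]:
RRRRR
RGRRR
RRRRB
RRKRR
RRBRR
RRRBR
BBBRR
RRRRR
RRRRR

Answer: RRRRR
RGRRR
RRRRB
RRKRR
RRBRR
RRRBR
BBBRR
RRRRR
RRRRR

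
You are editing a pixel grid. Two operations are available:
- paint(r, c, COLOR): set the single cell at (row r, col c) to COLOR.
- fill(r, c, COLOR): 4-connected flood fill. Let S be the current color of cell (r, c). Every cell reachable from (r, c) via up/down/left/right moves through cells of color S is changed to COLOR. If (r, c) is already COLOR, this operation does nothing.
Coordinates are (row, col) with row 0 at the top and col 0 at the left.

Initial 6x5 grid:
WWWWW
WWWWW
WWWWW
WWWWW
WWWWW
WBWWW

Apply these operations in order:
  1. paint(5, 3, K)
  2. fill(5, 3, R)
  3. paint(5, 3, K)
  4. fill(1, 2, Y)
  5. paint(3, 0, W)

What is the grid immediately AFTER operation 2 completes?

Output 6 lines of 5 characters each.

After op 1 paint(5,3,K):
WWWWW
WWWWW
WWWWW
WWWWW
WWWWW
WBWKW
After op 2 fill(5,3,R) [1 cells changed]:
WWWWW
WWWWW
WWWWW
WWWWW
WWWWW
WBWRW

Answer: WWWWW
WWWWW
WWWWW
WWWWW
WWWWW
WBWRW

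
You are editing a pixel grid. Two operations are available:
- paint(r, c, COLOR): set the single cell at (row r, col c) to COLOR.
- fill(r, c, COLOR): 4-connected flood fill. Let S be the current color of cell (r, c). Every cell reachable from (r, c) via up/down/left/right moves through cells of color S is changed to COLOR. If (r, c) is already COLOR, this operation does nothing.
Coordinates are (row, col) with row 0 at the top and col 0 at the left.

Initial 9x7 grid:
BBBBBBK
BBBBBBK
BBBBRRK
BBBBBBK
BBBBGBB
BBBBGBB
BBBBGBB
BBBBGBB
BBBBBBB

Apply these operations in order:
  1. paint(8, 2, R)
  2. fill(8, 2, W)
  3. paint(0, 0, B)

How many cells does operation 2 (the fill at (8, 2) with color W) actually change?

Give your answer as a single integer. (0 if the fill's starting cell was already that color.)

After op 1 paint(8,2,R):
BBBBBBK
BBBBBBK
BBBBRRK
BBBBBBK
BBBBGBB
BBBBGBB
BBBBGBB
BBBBGBB
BBRBBBB
After op 2 fill(8,2,W) [1 cells changed]:
BBBBBBK
BBBBBBK
BBBBRRK
BBBBBBK
BBBBGBB
BBBBGBB
BBBBGBB
BBBBGBB
BBWBBBB

Answer: 1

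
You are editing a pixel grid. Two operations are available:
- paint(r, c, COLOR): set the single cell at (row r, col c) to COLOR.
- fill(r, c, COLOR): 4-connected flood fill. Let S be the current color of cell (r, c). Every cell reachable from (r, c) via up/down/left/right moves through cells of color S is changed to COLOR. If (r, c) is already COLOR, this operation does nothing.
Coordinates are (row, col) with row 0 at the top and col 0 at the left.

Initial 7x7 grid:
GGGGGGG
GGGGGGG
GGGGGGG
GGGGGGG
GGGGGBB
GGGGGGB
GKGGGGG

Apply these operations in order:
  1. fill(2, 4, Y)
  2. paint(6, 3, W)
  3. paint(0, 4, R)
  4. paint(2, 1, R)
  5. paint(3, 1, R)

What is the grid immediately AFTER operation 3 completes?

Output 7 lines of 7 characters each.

Answer: YYYYRYY
YYYYYYY
YYYYYYY
YYYYYYY
YYYYYBB
YYYYYYB
YKYWYYY

Derivation:
After op 1 fill(2,4,Y) [45 cells changed]:
YYYYYYY
YYYYYYY
YYYYYYY
YYYYYYY
YYYYYBB
YYYYYYB
YKYYYYY
After op 2 paint(6,3,W):
YYYYYYY
YYYYYYY
YYYYYYY
YYYYYYY
YYYYYBB
YYYYYYB
YKYWYYY
After op 3 paint(0,4,R):
YYYYRYY
YYYYYYY
YYYYYYY
YYYYYYY
YYYYYBB
YYYYYYB
YKYWYYY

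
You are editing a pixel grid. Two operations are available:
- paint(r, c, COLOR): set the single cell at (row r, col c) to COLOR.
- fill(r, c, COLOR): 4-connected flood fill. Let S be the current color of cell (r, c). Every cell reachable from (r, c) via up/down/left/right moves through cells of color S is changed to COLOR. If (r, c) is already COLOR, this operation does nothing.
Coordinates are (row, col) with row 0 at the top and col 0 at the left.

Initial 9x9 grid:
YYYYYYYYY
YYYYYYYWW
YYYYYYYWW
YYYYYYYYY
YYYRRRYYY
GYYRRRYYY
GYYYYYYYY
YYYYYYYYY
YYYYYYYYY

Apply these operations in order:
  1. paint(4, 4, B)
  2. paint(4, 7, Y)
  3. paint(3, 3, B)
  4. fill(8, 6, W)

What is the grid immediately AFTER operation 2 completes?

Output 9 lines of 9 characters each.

After op 1 paint(4,4,B):
YYYYYYYYY
YYYYYYYWW
YYYYYYYWW
YYYYYYYYY
YYYRBRYYY
GYYRRRYYY
GYYYYYYYY
YYYYYYYYY
YYYYYYYYY
After op 2 paint(4,7,Y):
YYYYYYYYY
YYYYYYYWW
YYYYYYYWW
YYYYYYYYY
YYYRBRYYY
GYYRRRYYY
GYYYYYYYY
YYYYYYYYY
YYYYYYYYY

Answer: YYYYYYYYY
YYYYYYYWW
YYYYYYYWW
YYYYYYYYY
YYYRBRYYY
GYYRRRYYY
GYYYYYYYY
YYYYYYYYY
YYYYYYYYY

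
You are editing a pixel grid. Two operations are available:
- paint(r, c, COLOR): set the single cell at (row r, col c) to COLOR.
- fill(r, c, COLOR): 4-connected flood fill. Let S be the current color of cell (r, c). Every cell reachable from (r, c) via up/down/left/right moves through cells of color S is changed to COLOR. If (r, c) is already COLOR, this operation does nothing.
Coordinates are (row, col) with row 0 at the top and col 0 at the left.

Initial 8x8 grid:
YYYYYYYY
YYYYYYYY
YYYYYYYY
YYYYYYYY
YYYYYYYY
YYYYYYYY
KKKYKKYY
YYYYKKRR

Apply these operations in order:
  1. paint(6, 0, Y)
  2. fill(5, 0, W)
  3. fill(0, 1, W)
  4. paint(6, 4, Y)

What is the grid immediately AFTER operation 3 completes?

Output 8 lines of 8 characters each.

After op 1 paint(6,0,Y):
YYYYYYYY
YYYYYYYY
YYYYYYYY
YYYYYYYY
YYYYYYYY
YYYYYYYY
YKKYKKYY
YYYYKKRR
After op 2 fill(5,0,W) [56 cells changed]:
WWWWWWWW
WWWWWWWW
WWWWWWWW
WWWWWWWW
WWWWWWWW
WWWWWWWW
WKKWKKWW
WWWWKKRR
After op 3 fill(0,1,W) [0 cells changed]:
WWWWWWWW
WWWWWWWW
WWWWWWWW
WWWWWWWW
WWWWWWWW
WWWWWWWW
WKKWKKWW
WWWWKKRR

Answer: WWWWWWWW
WWWWWWWW
WWWWWWWW
WWWWWWWW
WWWWWWWW
WWWWWWWW
WKKWKKWW
WWWWKKRR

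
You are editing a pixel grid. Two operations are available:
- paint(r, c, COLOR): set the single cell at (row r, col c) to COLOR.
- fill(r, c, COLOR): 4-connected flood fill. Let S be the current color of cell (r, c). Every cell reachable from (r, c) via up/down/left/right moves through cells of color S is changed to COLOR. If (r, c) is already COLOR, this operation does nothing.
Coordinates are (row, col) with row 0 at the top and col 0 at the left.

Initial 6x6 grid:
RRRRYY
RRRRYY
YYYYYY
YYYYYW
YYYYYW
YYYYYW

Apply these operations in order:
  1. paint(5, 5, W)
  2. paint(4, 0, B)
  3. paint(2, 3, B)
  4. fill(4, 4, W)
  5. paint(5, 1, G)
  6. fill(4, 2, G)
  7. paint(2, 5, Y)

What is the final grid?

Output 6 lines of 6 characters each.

After op 1 paint(5,5,W):
RRRRYY
RRRRYY
YYYYYY
YYYYYW
YYYYYW
YYYYYW
After op 2 paint(4,0,B):
RRRRYY
RRRRYY
YYYYYY
YYYYYW
BYYYYW
YYYYYW
After op 3 paint(2,3,B):
RRRRYY
RRRRYY
YYYBYY
YYYYYW
BYYYYW
YYYYYW
After op 4 fill(4,4,W) [23 cells changed]:
RRRRWW
RRRRWW
WWWBWW
WWWWWW
BWWWWW
WWWWWW
After op 5 paint(5,1,G):
RRRRWW
RRRRWW
WWWBWW
WWWWWW
BWWWWW
WGWWWW
After op 6 fill(4,2,G) [24 cells changed]:
RRRRGG
RRRRGG
GGGBGG
GGGGGG
BGGGGG
WGGGGG
After op 7 paint(2,5,Y):
RRRRGG
RRRRGG
GGGBGY
GGGGGG
BGGGGG
WGGGGG

Answer: RRRRGG
RRRRGG
GGGBGY
GGGGGG
BGGGGG
WGGGGG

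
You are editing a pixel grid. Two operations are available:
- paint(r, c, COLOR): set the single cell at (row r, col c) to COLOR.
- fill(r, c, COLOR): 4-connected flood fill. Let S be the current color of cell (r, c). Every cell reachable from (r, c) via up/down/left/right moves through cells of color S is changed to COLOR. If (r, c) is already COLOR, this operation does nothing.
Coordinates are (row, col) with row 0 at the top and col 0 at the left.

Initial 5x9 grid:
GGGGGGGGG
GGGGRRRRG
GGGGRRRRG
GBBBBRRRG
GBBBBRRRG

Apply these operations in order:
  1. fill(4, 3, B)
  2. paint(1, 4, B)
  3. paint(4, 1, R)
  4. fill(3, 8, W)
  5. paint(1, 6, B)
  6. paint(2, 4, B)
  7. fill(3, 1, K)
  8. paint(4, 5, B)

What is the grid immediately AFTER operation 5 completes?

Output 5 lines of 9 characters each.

Answer: WWWWWWWWW
WWWWBRBRW
WWWWRRRRW
WBBBBRRRW
WRBBBRRRW

Derivation:
After op 1 fill(4,3,B) [0 cells changed]:
GGGGGGGGG
GGGGRRRRG
GGGGRRRRG
GBBBBRRRG
GBBBBRRRG
After op 2 paint(1,4,B):
GGGGGGGGG
GGGGBRRRG
GGGGRRRRG
GBBBBRRRG
GBBBBRRRG
After op 3 paint(4,1,R):
GGGGGGGGG
GGGGBRRRG
GGGGRRRRG
GBBBBRRRG
GRBBBRRRG
After op 4 fill(3,8,W) [23 cells changed]:
WWWWWWWWW
WWWWBRRRW
WWWWRRRRW
WBBBBRRRW
WRBBBRRRW
After op 5 paint(1,6,B):
WWWWWWWWW
WWWWBRBRW
WWWWRRRRW
WBBBBRRRW
WRBBBRRRW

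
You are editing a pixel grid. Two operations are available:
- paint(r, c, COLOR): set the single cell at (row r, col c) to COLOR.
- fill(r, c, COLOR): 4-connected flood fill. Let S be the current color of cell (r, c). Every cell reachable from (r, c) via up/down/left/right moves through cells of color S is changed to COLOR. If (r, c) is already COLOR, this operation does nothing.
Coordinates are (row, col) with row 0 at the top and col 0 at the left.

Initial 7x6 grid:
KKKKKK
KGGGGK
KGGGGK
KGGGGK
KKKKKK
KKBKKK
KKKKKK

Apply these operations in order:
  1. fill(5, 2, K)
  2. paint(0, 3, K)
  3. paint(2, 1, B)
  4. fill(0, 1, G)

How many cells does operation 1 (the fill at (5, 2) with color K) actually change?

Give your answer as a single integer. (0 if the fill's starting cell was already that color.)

Answer: 1

Derivation:
After op 1 fill(5,2,K) [1 cells changed]:
KKKKKK
KGGGGK
KGGGGK
KGGGGK
KKKKKK
KKKKKK
KKKKKK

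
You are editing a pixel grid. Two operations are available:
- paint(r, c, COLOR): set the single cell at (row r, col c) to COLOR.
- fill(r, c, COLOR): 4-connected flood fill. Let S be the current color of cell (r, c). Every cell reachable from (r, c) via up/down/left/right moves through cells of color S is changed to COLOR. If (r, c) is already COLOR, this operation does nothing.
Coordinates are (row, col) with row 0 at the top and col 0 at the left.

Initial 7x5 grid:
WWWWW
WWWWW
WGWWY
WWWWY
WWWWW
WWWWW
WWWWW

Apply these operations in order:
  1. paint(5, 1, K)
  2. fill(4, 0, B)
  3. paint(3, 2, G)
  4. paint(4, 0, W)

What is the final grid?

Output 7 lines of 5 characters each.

After op 1 paint(5,1,K):
WWWWW
WWWWW
WGWWY
WWWWY
WWWWW
WKWWW
WWWWW
After op 2 fill(4,0,B) [31 cells changed]:
BBBBB
BBBBB
BGBBY
BBBBY
BBBBB
BKBBB
BBBBB
After op 3 paint(3,2,G):
BBBBB
BBBBB
BGBBY
BBGBY
BBBBB
BKBBB
BBBBB
After op 4 paint(4,0,W):
BBBBB
BBBBB
BGBBY
BBGBY
WBBBB
BKBBB
BBBBB

Answer: BBBBB
BBBBB
BGBBY
BBGBY
WBBBB
BKBBB
BBBBB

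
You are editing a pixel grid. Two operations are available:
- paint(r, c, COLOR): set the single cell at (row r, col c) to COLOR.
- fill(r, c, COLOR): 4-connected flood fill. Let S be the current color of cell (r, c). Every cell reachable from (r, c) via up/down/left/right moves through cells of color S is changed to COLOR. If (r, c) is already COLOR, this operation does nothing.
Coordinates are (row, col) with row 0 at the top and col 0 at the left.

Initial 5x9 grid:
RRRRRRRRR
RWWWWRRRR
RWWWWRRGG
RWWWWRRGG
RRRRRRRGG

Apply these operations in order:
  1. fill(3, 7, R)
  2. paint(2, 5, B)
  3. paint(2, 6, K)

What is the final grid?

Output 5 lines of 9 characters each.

After op 1 fill(3,7,R) [6 cells changed]:
RRRRRRRRR
RWWWWRRRR
RWWWWRRRR
RWWWWRRRR
RRRRRRRRR
After op 2 paint(2,5,B):
RRRRRRRRR
RWWWWRRRR
RWWWWBRRR
RWWWWRRRR
RRRRRRRRR
After op 3 paint(2,6,K):
RRRRRRRRR
RWWWWRRRR
RWWWWBKRR
RWWWWRRRR
RRRRRRRRR

Answer: RRRRRRRRR
RWWWWRRRR
RWWWWBKRR
RWWWWRRRR
RRRRRRRRR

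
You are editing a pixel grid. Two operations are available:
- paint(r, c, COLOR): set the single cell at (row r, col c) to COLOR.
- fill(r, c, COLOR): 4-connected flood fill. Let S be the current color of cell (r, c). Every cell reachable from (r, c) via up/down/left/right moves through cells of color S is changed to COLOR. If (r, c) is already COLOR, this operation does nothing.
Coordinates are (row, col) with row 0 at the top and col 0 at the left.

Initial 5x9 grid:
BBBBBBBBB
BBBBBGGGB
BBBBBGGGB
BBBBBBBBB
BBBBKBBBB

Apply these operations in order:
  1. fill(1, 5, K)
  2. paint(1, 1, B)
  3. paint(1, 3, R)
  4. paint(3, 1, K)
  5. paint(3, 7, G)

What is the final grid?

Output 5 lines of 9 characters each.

Answer: BBBBBBBBB
BBBRBKKKB
BBBBBKKKB
BKBBBBBGB
BBBBKBBBB

Derivation:
After op 1 fill(1,5,K) [6 cells changed]:
BBBBBBBBB
BBBBBKKKB
BBBBBKKKB
BBBBBBBBB
BBBBKBBBB
After op 2 paint(1,1,B):
BBBBBBBBB
BBBBBKKKB
BBBBBKKKB
BBBBBBBBB
BBBBKBBBB
After op 3 paint(1,3,R):
BBBBBBBBB
BBBRBKKKB
BBBBBKKKB
BBBBBBBBB
BBBBKBBBB
After op 4 paint(3,1,K):
BBBBBBBBB
BBBRBKKKB
BBBBBKKKB
BKBBBBBBB
BBBBKBBBB
After op 5 paint(3,7,G):
BBBBBBBBB
BBBRBKKKB
BBBBBKKKB
BKBBBBBGB
BBBBKBBBB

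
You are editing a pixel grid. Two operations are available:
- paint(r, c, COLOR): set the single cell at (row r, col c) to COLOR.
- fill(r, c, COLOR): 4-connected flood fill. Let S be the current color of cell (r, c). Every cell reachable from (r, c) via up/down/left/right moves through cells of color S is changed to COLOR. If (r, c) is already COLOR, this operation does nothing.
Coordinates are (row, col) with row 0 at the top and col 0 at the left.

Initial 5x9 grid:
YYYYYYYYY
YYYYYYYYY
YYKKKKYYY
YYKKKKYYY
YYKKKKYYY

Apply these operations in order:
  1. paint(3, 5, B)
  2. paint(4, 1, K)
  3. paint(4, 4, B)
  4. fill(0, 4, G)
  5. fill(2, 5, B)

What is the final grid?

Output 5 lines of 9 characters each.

Answer: GGGGGGGGG
GGGGGGGGG
GGBBBBGGG
GGBBBBGGG
GBBBBKGGG

Derivation:
After op 1 paint(3,5,B):
YYYYYYYYY
YYYYYYYYY
YYKKKKYYY
YYKKKBYYY
YYKKKKYYY
After op 2 paint(4,1,K):
YYYYYYYYY
YYYYYYYYY
YYKKKKYYY
YYKKKBYYY
YKKKKKYYY
After op 3 paint(4,4,B):
YYYYYYYYY
YYYYYYYYY
YYKKKKYYY
YYKKKBYYY
YKKKBKYYY
After op 4 fill(0,4,G) [32 cells changed]:
GGGGGGGGG
GGGGGGGGG
GGKKKKGGG
GGKKKBGGG
GKKKBKGGG
After op 5 fill(2,5,B) [10 cells changed]:
GGGGGGGGG
GGGGGGGGG
GGBBBBGGG
GGBBBBGGG
GBBBBKGGG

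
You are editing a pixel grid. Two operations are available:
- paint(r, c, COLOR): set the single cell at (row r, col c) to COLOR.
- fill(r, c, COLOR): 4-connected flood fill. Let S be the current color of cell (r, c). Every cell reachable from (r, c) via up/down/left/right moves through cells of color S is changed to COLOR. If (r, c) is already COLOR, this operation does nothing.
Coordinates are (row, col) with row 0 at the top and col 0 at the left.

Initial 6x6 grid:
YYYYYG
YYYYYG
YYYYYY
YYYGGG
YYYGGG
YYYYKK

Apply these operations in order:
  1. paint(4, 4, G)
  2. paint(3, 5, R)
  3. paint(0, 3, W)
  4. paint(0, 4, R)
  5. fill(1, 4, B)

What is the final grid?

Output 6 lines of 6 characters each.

Answer: BBBWRG
BBBBBG
BBBBBB
BBBGGR
BBBGGG
BBBBKK

Derivation:
After op 1 paint(4,4,G):
YYYYYG
YYYYYG
YYYYYY
YYYGGG
YYYGGG
YYYYKK
After op 2 paint(3,5,R):
YYYYYG
YYYYYG
YYYYYY
YYYGGR
YYYGGG
YYYYKK
After op 3 paint(0,3,W):
YYYWYG
YYYYYG
YYYYYY
YYYGGR
YYYGGG
YYYYKK
After op 4 paint(0,4,R):
YYYWRG
YYYYYG
YYYYYY
YYYGGR
YYYGGG
YYYYKK
After op 5 fill(1,4,B) [24 cells changed]:
BBBWRG
BBBBBG
BBBBBB
BBBGGR
BBBGGG
BBBBKK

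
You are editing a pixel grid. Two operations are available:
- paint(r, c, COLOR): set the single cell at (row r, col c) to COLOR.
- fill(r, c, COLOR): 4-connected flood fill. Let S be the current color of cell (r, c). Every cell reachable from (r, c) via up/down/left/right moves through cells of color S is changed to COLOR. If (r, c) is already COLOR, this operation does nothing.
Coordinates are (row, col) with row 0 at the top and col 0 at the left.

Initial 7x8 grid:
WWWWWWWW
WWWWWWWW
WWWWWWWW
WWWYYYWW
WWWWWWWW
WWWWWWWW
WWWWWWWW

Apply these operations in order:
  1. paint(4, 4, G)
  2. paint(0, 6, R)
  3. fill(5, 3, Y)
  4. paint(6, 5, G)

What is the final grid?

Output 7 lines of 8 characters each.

After op 1 paint(4,4,G):
WWWWWWWW
WWWWWWWW
WWWWWWWW
WWWYYYWW
WWWWGWWW
WWWWWWWW
WWWWWWWW
After op 2 paint(0,6,R):
WWWWWWRW
WWWWWWWW
WWWWWWWW
WWWYYYWW
WWWWGWWW
WWWWWWWW
WWWWWWWW
After op 3 fill(5,3,Y) [51 cells changed]:
YYYYYYRY
YYYYYYYY
YYYYYYYY
YYYYYYYY
YYYYGYYY
YYYYYYYY
YYYYYYYY
After op 4 paint(6,5,G):
YYYYYYRY
YYYYYYYY
YYYYYYYY
YYYYYYYY
YYYYGYYY
YYYYYYYY
YYYYYGYY

Answer: YYYYYYRY
YYYYYYYY
YYYYYYYY
YYYYYYYY
YYYYGYYY
YYYYYYYY
YYYYYGYY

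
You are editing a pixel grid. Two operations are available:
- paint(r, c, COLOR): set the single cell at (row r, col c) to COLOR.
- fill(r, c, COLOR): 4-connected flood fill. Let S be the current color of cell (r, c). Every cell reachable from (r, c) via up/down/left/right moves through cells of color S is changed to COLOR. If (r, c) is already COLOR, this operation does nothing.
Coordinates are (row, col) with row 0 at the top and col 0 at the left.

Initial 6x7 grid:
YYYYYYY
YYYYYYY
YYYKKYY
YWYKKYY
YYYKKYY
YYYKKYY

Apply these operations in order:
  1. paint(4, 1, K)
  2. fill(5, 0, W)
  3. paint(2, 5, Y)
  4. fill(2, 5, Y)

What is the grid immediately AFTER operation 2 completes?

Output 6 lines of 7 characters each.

Answer: WWWWWWW
WWWWWWW
WWWKKWW
WWWKKWW
WKWKKWW
WWWKKWW

Derivation:
After op 1 paint(4,1,K):
YYYYYYY
YYYYYYY
YYYKKYY
YWYKKYY
YKYKKYY
YYYKKYY
After op 2 fill(5,0,W) [32 cells changed]:
WWWWWWW
WWWWWWW
WWWKKWW
WWWKKWW
WKWKKWW
WWWKKWW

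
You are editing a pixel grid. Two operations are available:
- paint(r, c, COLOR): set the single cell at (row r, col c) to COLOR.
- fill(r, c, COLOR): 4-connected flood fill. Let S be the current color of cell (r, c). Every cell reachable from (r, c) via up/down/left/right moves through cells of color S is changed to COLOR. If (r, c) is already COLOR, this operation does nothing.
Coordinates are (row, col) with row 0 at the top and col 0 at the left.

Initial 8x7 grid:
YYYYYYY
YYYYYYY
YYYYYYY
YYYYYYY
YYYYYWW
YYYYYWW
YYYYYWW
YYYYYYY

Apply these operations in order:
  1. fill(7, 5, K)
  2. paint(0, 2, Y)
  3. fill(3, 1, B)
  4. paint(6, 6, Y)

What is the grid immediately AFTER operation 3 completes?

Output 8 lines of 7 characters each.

After op 1 fill(7,5,K) [50 cells changed]:
KKKKKKK
KKKKKKK
KKKKKKK
KKKKKKK
KKKKKWW
KKKKKWW
KKKKKWW
KKKKKKK
After op 2 paint(0,2,Y):
KKYKKKK
KKKKKKK
KKKKKKK
KKKKKKK
KKKKKWW
KKKKKWW
KKKKKWW
KKKKKKK
After op 3 fill(3,1,B) [49 cells changed]:
BBYBBBB
BBBBBBB
BBBBBBB
BBBBBBB
BBBBBWW
BBBBBWW
BBBBBWW
BBBBBBB

Answer: BBYBBBB
BBBBBBB
BBBBBBB
BBBBBBB
BBBBBWW
BBBBBWW
BBBBBWW
BBBBBBB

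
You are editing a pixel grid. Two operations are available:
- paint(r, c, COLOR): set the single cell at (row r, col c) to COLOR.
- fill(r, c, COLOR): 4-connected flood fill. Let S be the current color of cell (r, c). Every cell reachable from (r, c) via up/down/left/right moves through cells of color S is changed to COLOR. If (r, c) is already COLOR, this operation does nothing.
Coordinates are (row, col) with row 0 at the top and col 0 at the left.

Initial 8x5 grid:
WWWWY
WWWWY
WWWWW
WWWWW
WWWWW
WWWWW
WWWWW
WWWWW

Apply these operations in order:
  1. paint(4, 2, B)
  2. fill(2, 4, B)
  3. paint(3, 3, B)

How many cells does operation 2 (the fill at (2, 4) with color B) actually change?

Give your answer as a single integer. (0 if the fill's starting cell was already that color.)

After op 1 paint(4,2,B):
WWWWY
WWWWY
WWWWW
WWWWW
WWBWW
WWWWW
WWWWW
WWWWW
After op 2 fill(2,4,B) [37 cells changed]:
BBBBY
BBBBY
BBBBB
BBBBB
BBBBB
BBBBB
BBBBB
BBBBB

Answer: 37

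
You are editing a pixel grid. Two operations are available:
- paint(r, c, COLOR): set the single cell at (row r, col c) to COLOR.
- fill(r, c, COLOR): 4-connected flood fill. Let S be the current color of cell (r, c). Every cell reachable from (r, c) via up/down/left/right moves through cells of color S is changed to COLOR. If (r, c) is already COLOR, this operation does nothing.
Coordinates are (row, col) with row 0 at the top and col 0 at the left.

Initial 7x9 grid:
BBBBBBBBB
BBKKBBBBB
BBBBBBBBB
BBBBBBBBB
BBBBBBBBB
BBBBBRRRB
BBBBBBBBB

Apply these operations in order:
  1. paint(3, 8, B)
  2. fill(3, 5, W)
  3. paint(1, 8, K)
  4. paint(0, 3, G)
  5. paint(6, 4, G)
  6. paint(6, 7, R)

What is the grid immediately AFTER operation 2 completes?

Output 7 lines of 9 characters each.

After op 1 paint(3,8,B):
BBBBBBBBB
BBKKBBBBB
BBBBBBBBB
BBBBBBBBB
BBBBBBBBB
BBBBBRRRB
BBBBBBBBB
After op 2 fill(3,5,W) [58 cells changed]:
WWWWWWWWW
WWKKWWWWW
WWWWWWWWW
WWWWWWWWW
WWWWWWWWW
WWWWWRRRW
WWWWWWWWW

Answer: WWWWWWWWW
WWKKWWWWW
WWWWWWWWW
WWWWWWWWW
WWWWWWWWW
WWWWWRRRW
WWWWWWWWW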